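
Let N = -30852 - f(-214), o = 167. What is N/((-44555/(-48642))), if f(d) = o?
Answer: -22519794/665 ≈ -33864.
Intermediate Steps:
f(d) = 167
N = -31019 (N = -30852 - 1*167 = -30852 - 167 = -31019)
N/((-44555/(-48642))) = -31019/((-44555/(-48642))) = -31019/((-44555*(-1/48642))) = -31019/665/726 = -31019*726/665 = -22519794/665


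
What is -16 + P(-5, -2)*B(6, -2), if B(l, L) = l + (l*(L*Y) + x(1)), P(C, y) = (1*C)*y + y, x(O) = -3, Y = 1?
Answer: -88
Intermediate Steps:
P(C, y) = y + C*y (P(C, y) = C*y + y = y + C*y)
B(l, L) = -3 + l + L*l (B(l, L) = l + (l*(L*1) - 3) = l + (l*L - 3) = l + (L*l - 3) = l + (-3 + L*l) = -3 + l + L*l)
-16 + P(-5, -2)*B(6, -2) = -16 + (-2*(1 - 5))*(-3 + 6 - 2*6) = -16 + (-2*(-4))*(-3 + 6 - 12) = -16 + 8*(-9) = -16 - 72 = -88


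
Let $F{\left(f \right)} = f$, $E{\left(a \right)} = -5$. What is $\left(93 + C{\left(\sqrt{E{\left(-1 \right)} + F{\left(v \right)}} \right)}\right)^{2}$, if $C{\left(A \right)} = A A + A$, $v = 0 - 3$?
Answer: $7217 + 340 i \sqrt{2} \approx 7217.0 + 480.83 i$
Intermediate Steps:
$v = -3$
$C{\left(A \right)} = A + A^{2}$ ($C{\left(A \right)} = A^{2} + A = A + A^{2}$)
$\left(93 + C{\left(\sqrt{E{\left(-1 \right)} + F{\left(v \right)}} \right)}\right)^{2} = \left(93 + \sqrt{-5 - 3} \left(1 + \sqrt{-5 - 3}\right)\right)^{2} = \left(93 + \sqrt{-8} \left(1 + \sqrt{-8}\right)\right)^{2} = \left(93 + 2 i \sqrt{2} \left(1 + 2 i \sqrt{2}\right)\right)^{2}$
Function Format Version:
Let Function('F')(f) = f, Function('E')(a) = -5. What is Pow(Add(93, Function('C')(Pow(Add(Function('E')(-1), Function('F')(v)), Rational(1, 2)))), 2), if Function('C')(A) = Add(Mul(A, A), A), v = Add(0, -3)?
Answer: Add(7217, Mul(340, I, Pow(2, Rational(1, 2)))) ≈ Add(7217.0, Mul(480.83, I))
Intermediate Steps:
v = -3
Function('C')(A) = Add(A, Pow(A, 2)) (Function('C')(A) = Add(Pow(A, 2), A) = Add(A, Pow(A, 2)))
Pow(Add(93, Function('C')(Pow(Add(Function('E')(-1), Function('F')(v)), Rational(1, 2)))), 2) = Pow(Add(93, Mul(Pow(Add(-5, -3), Rational(1, 2)), Add(1, Pow(Add(-5, -3), Rational(1, 2))))), 2) = Pow(Add(93, Mul(Pow(-8, Rational(1, 2)), Add(1, Pow(-8, Rational(1, 2))))), 2) = Pow(Add(93, Mul(Mul(2, I, Pow(2, Rational(1, 2))), Add(1, Mul(2, I, Pow(2, Rational(1, 2)))))), 2) = Pow(Add(93, Mul(2, I, Pow(2, Rational(1, 2)), Add(1, Mul(2, I, Pow(2, Rational(1, 2)))))), 2)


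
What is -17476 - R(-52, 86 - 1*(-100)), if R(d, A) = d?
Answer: -17424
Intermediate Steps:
-17476 - R(-52, 86 - 1*(-100)) = -17476 - 1*(-52) = -17476 + 52 = -17424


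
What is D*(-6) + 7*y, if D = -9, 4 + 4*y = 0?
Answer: 47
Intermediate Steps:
y = -1 (y = -1 + (¼)*0 = -1 + 0 = -1)
D*(-6) + 7*y = -9*(-6) + 7*(-1) = 54 - 7 = 47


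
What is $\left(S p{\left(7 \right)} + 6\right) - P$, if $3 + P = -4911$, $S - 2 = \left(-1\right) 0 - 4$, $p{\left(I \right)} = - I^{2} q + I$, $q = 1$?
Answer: $5004$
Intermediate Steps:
$p{\left(I \right)} = I - I^{2}$ ($p{\left(I \right)} = - I^{2} \cdot 1 + I = - I^{2} + I = I - I^{2}$)
$S = -2$ ($S = 2 - 4 = -2$)
$P = -4914$ ($P = -3 - 4911 = -4914$)
$\left(S p{\left(7 \right)} + 6\right) - P = \left(- 2 \cdot 7 \left(1 - 7\right) + 6\right) - -4914 = \left(- 2 \cdot 7 \left(1 - 7\right) + 6\right) + 4914 = \left(- 2 \cdot 7 \left(-6\right) + 6\right) + 4914 = \left(\left(-2\right) \left(-42\right) + 6\right) + 4914 = \left(84 + 6\right) + 4914 = 90 + 4914 = 5004$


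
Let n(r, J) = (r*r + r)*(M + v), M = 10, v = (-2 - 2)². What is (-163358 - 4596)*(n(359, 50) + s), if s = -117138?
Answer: -544691953308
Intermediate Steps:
v = 16 (v = (-4)² = 16)
n(r, J) = 26*r + 26*r² (n(r, J) = (r*r + r)*(10 + 16) = (r² + r)*26 = (r + r²)*26 = 26*r + 26*r²)
(-163358 - 4596)*(n(359, 50) + s) = (-163358 - 4596)*(26*359*(1 + 359) - 117138) = -167954*(26*359*360 - 117138) = -167954*(3360240 - 117138) = -167954*3243102 = -544691953308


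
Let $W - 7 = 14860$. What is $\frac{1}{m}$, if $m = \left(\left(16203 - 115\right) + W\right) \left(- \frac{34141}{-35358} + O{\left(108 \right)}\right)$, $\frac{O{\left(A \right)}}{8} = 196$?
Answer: $\frac{35358}{1717243638175} \approx 2.059 \cdot 10^{-8}$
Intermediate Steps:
$W = 14867$ ($W = 7 + 14860 = 14867$)
$O{\left(A \right)} = 1568$ ($O{\left(A \right)} = 8 \cdot 196 = 1568$)
$m = \frac{1717243638175}{35358}$ ($m = \left(\left(16203 - 115\right) + 14867\right) \left(- \frac{34141}{-35358} + 1568\right) = \left(16088 + 14867\right) \left(\left(-34141\right) \left(- \frac{1}{35358}\right) + 1568\right) = 30955 \left(\frac{34141}{35358} + 1568\right) = 30955 \cdot \frac{55475485}{35358} = \frac{1717243638175}{35358} \approx 4.8567 \cdot 10^{7}$)
$\frac{1}{m} = \frac{1}{\frac{1717243638175}{35358}} = \frac{35358}{1717243638175}$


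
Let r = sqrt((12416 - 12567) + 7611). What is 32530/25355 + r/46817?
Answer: 6506/5071 + 2*sqrt(1865)/46817 ≈ 1.2848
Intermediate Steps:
r = 2*sqrt(1865) (r = sqrt(-151 + 7611) = sqrt(7460) = 2*sqrt(1865) ≈ 86.371)
32530/25355 + r/46817 = 32530/25355 + (2*sqrt(1865))/46817 = 32530*(1/25355) + (2*sqrt(1865))*(1/46817) = 6506/5071 + 2*sqrt(1865)/46817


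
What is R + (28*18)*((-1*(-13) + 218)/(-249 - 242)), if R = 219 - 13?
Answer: -15278/491 ≈ -31.116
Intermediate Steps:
R = 206 (R = 219 - 1*13 = 219 - 13 = 206)
R + (28*18)*((-1*(-13) + 218)/(-249 - 242)) = 206 + (28*18)*((-1*(-13) + 218)/(-249 - 242)) = 206 + 504*((13 + 218)/(-491)) = 206 + 504*(231*(-1/491)) = 206 + 504*(-231/491) = 206 - 116424/491 = -15278/491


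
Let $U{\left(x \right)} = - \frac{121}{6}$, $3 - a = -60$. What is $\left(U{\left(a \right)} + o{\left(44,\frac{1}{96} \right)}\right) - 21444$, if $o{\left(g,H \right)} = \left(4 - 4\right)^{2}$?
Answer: $- \frac{128785}{6} \approx -21464.0$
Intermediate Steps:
$a = 63$ ($a = 3 - -60 = 3 + 60 = 63$)
$U{\left(x \right)} = - \frac{121}{6}$ ($U{\left(x \right)} = \left(-121\right) \frac{1}{6} = - \frac{121}{6}$)
$o{\left(g,H \right)} = 0$ ($o{\left(g,H \right)} = 0^{2} = 0$)
$\left(U{\left(a \right)} + o{\left(44,\frac{1}{96} \right)}\right) - 21444 = \left(- \frac{121}{6} + 0\right) - 21444 = - \frac{121}{6} - 21444 = - \frac{128785}{6}$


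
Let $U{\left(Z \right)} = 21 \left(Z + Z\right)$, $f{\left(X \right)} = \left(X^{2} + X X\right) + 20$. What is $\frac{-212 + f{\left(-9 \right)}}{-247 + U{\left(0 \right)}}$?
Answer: $\frac{30}{247} \approx 0.12146$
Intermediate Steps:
$f{\left(X \right)} = 20 + 2 X^{2}$ ($f{\left(X \right)} = \left(X^{2} + X^{2}\right) + 20 = 2 X^{2} + 20 = 20 + 2 X^{2}$)
$U{\left(Z \right)} = 42 Z$ ($U{\left(Z \right)} = 21 \cdot 2 Z = 42 Z$)
$\frac{-212 + f{\left(-9 \right)}}{-247 + U{\left(0 \right)}} = \frac{-212 + \left(20 + 2 \left(-9\right)^{2}\right)}{-247 + 42 \cdot 0} = \frac{-212 + \left(20 + 2 \cdot 81\right)}{-247 + 0} = \frac{-212 + \left(20 + 162\right)}{-247} = \left(-212 + 182\right) \left(- \frac{1}{247}\right) = \left(-30\right) \left(- \frac{1}{247}\right) = \frac{30}{247}$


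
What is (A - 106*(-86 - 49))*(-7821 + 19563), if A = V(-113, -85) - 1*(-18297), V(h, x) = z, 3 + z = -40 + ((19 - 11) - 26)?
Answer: 382155132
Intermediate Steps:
z = -61 (z = -3 + (-40 + ((19 - 11) - 26)) = -3 + (-40 + (8 - 26)) = -3 + (-40 - 18) = -3 - 58 = -61)
V(h, x) = -61
A = 18236 (A = -61 - 1*(-18297) = -61 + 18297 = 18236)
(A - 106*(-86 - 49))*(-7821 + 19563) = (18236 - 106*(-86 - 49))*(-7821 + 19563) = (18236 - 106*(-135))*11742 = (18236 + 14310)*11742 = 32546*11742 = 382155132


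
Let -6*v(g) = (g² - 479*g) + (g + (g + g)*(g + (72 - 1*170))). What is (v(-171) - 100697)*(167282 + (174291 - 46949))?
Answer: -39634735536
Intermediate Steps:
v(g) = -g²/6 + 239*g/3 - g*(-98 + g)/3 (v(g) = -((g² - 479*g) + (g + (g + g)*(g + (72 - 1*170))))/6 = -((g² - 479*g) + (g + (2*g)*(g + (72 - 170))))/6 = -((g² - 479*g) + (g + (2*g)*(g - 98)))/6 = -((g² - 479*g) + (g + (2*g)*(-98 + g)))/6 = -((g² - 479*g) + (g + 2*g*(-98 + g)))/6 = -(g² - 478*g + 2*g*(-98 + g))/6 = -g²/6 + 239*g/3 - g*(-98 + g)/3)
(v(-171) - 100697)*(167282 + (174291 - 46949)) = ((⅙)*(-171)*(674 - 3*(-171)) - 100697)*(167282 + (174291 - 46949)) = ((⅙)*(-171)*(674 + 513) - 100697)*(167282 + 127342) = ((⅙)*(-171)*1187 - 100697)*294624 = (-67659/2 - 100697)*294624 = -269053/2*294624 = -39634735536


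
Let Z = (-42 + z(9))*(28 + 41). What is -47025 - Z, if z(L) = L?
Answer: -44748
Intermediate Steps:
Z = -2277 (Z = (-42 + 9)*(28 + 41) = -33*69 = -2277)
-47025 - Z = -47025 - 1*(-2277) = -47025 + 2277 = -44748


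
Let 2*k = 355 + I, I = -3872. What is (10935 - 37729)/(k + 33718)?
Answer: -53588/63919 ≈ -0.83837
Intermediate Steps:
k = -3517/2 (k = (355 - 3872)/2 = (½)*(-3517) = -3517/2 ≈ -1758.5)
(10935 - 37729)/(k + 33718) = (10935 - 37729)/(-3517/2 + 33718) = -26794/63919/2 = -26794*2/63919 = -53588/63919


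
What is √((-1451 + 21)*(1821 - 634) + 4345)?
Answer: I*√1693065 ≈ 1301.2*I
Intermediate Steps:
√((-1451 + 21)*(1821 - 634) + 4345) = √(-1430*1187 + 4345) = √(-1697410 + 4345) = √(-1693065) = I*√1693065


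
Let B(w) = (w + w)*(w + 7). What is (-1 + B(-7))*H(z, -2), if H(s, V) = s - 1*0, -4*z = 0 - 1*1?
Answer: -¼ ≈ -0.25000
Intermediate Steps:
z = ¼ (z = -(0 - 1*1)/4 = -(0 - 1)/4 = -¼*(-1) = ¼ ≈ 0.25000)
H(s, V) = s (H(s, V) = s + 0 = s)
B(w) = 2*w*(7 + w) (B(w) = (2*w)*(7 + w) = 2*w*(7 + w))
(-1 + B(-7))*H(z, -2) = (-1 + 2*(-7)*(7 - 7))*(¼) = (-1 + 2*(-7)*0)*(¼) = (-1 + 0)*(¼) = -1*¼ = -¼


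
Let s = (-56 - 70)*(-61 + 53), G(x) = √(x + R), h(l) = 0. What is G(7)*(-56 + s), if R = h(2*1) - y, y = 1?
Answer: 952*√6 ≈ 2331.9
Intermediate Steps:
R = -1 (R = 0 - 1*1 = 0 - 1 = -1)
G(x) = √(-1 + x) (G(x) = √(x - 1) = √(-1 + x))
s = 1008 (s = -126*(-8) = 1008)
G(7)*(-56 + s) = √(-1 + 7)*(-56 + 1008) = √6*952 = 952*√6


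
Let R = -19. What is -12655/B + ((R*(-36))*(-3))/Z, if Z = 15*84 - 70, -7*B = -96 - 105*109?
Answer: -64549141/6866895 ≈ -9.4001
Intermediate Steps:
B = 11541/7 (B = -(-96 - 105*109)/7 = -(-96 - 11445)/7 = -1/7*(-11541) = 11541/7 ≈ 1648.7)
Z = 1190 (Z = 1260 - 70 = 1190)
-12655/B + ((R*(-36))*(-3))/Z = -12655/11541/7 + (-19*(-36)*(-3))/1190 = -12655*7/11541 + (684*(-3))*(1/1190) = -88585/11541 - 2052*1/1190 = -88585/11541 - 1026/595 = -64549141/6866895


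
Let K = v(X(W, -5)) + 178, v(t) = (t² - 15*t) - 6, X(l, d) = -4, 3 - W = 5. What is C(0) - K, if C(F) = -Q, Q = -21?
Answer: -227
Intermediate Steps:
W = -2 (W = 3 - 1*5 = 3 - 5 = -2)
v(t) = -6 + t² - 15*t
C(F) = 21 (C(F) = -1*(-21) = 21)
K = 248 (K = (-6 + (-4)² - 15*(-4)) + 178 = (-6 + 16 + 60) + 178 = 70 + 178 = 248)
C(0) - K = 21 - 1*248 = 21 - 248 = -227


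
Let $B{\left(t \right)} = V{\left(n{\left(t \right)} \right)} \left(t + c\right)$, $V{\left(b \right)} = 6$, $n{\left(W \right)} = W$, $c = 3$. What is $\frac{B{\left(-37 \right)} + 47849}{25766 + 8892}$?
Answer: $\frac{3665}{2666} \approx 1.3747$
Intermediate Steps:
$B{\left(t \right)} = 18 + 6 t$ ($B{\left(t \right)} = 6 \left(t + 3\right) = 6 \left(3 + t\right) = 18 + 6 t$)
$\frac{B{\left(-37 \right)} + 47849}{25766 + 8892} = \frac{\left(18 + 6 \left(-37\right)\right) + 47849}{25766 + 8892} = \frac{\left(18 - 222\right) + 47849}{34658} = \left(-204 + 47849\right) \frac{1}{34658} = 47645 \cdot \frac{1}{34658} = \frac{3665}{2666}$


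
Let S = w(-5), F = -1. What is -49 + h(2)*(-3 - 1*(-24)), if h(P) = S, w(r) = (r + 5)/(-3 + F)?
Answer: -49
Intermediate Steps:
w(r) = -5/4 - r/4 (w(r) = (r + 5)/(-3 - 1) = (5 + r)/(-4) = (5 + r)*(-¼) = -5/4 - r/4)
S = 0 (S = -5/4 - ¼*(-5) = -5/4 + 5/4 = 0)
h(P) = 0
-49 + h(2)*(-3 - 1*(-24)) = -49 + 0*(-3 - 1*(-24)) = -49 + 0*(-3 + 24) = -49 + 0*21 = -49 + 0 = -49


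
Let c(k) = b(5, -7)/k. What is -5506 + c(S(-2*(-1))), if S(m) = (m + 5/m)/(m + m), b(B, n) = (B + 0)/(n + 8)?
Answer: -49514/9 ≈ -5501.6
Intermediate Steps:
b(B, n) = B/(8 + n)
S(m) = (m + 5/m)/(2*m) (S(m) = (m + 5/m)/((2*m)) = (m + 5/m)*(1/(2*m)) = (m + 5/m)/(2*m))
c(k) = 5/k (c(k) = (5/(8 - 7))/k = (5/1)/k = (5*1)/k = 5/k)
-5506 + c(S(-2*(-1))) = -5506 + 5/(((5 + (-2*(-1))²)/(2*(-2*(-1))²))) = -5506 + 5/(((½)*(5 + 2²)/2²)) = -5506 + 5/(((½)*(¼)*(5 + 4))) = -5506 + 5/(((½)*(¼)*9)) = -5506 + 5/(9/8) = -5506 + 5*(8/9) = -5506 + 40/9 = -49514/9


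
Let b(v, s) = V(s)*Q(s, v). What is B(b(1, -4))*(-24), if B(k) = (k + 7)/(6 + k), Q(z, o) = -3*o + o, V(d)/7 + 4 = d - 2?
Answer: -1764/73 ≈ -24.164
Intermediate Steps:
V(d) = -42 + 7*d (V(d) = -28 + 7*(d - 2) = -28 + 7*(-2 + d) = -28 + (-14 + 7*d) = -42 + 7*d)
Q(z, o) = -2*o
b(v, s) = -2*v*(-42 + 7*s) (b(v, s) = (-42 + 7*s)*(-2*v) = -2*v*(-42 + 7*s))
B(k) = (7 + k)/(6 + k)
B(b(1, -4))*(-24) = ((7 + 14*1*(6 - 1*(-4)))/(6 + 14*1*(6 - 1*(-4))))*(-24) = ((7 + 14*1*(6 + 4))/(6 + 14*1*(6 + 4)))*(-24) = ((7 + 14*1*10)/(6 + 14*1*10))*(-24) = ((7 + 140)/(6 + 140))*(-24) = (147/146)*(-24) = -1764/73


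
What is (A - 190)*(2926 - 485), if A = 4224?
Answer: 9846994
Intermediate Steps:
(A - 190)*(2926 - 485) = (4224 - 190)*(2926 - 485) = 4034*2441 = 9846994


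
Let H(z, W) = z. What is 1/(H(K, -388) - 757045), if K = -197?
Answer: -1/757242 ≈ -1.3206e-6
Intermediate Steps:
1/(H(K, -388) - 757045) = 1/(-197 - 757045) = 1/(-757242) = -1/757242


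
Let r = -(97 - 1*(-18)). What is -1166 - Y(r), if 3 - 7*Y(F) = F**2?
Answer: 5060/7 ≈ 722.86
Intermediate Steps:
r = -115 (r = -(97 + 18) = -1*115 = -115)
Y(F) = 3/7 - F**2/7
-1166 - Y(r) = -1166 - (3/7 - 1/7*(-115)**2) = -1166 - (3/7 - 1/7*13225) = -1166 - (3/7 - 13225/7) = -1166 - 1*(-13222/7) = -1166 + 13222/7 = 5060/7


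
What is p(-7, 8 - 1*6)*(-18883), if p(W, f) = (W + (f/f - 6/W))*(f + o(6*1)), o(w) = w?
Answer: 5438304/7 ≈ 7.7690e+5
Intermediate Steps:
p(W, f) = (6 + f)*(1 + W - 6/W) (p(W, f) = (W + (f/f - 6/W))*(f + 6*1) = (W + (1 - 6/W))*(f + 6) = (1 + W - 6/W)*(6 + f) = (6 + f)*(1 + W - 6/W))
p(-7, 8 - 1*6)*(-18883) = ((-36 - 6*(8 - 1*6) - 7*(6 + (8 - 1*6) + 6*(-7) - 7*(8 - 1*6)))/(-7))*(-18883) = -(-36 - 6*(8 - 6) - 7*(6 + (8 - 6) - 42 - 7*(8 - 6)))/7*(-18883) = -(-36 - 6*2 - 7*(6 + 2 - 42 - 7*2))/7*(-18883) = -(-36 - 12 - 7*(6 + 2 - 42 - 14))/7*(-18883) = -(-36 - 12 - 7*(-48))/7*(-18883) = -(-36 - 12 + 336)/7*(-18883) = -⅐*288*(-18883) = -288/7*(-18883) = 5438304/7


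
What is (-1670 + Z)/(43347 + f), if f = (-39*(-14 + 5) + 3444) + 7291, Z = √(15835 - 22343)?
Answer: -1670/54433 + 2*I*√1627/54433 ≈ -0.03068 + 0.001482*I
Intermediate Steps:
Z = 2*I*√1627 (Z = √(-6508) = 2*I*√1627 ≈ 80.672*I)
f = 11086 (f = (-39*(-9) + 3444) + 7291 = (351 + 3444) + 7291 = 3795 + 7291 = 11086)
(-1670 + Z)/(43347 + f) = (-1670 + 2*I*√1627)/(43347 + 11086) = (-1670 + 2*I*√1627)/54433 = (-1670 + 2*I*√1627)*(1/54433) = -1670/54433 + 2*I*√1627/54433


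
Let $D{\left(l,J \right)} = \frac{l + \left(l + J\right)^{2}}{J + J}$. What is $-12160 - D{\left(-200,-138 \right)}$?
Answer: $- \frac{810529}{69} \approx -11747.0$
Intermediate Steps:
$D{\left(l,J \right)} = \frac{l + \left(J + l\right)^{2}}{2 J}$
$-12160 - D{\left(-200,-138 \right)} = -12160 - \frac{-200 + \left(-138 - 200\right)^{2}}{2 \left(-138\right)} = -12160 - \frac{1}{2} \left(- \frac{1}{138}\right) \left(-200 + \left(-338\right)^{2}\right) = -12160 - \frac{1}{2} \left(- \frac{1}{138}\right) \left(-200 + 114244\right) = -12160 - \frac{1}{2} \left(- \frac{1}{138}\right) 114044 = -12160 - - \frac{28511}{69} = -12160 + \frac{28511}{69} = - \frac{810529}{69}$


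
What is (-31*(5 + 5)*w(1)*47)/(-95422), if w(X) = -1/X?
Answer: -7285/47711 ≈ -0.15269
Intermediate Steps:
(-31*(5 + 5)*w(1)*47)/(-95422) = (-31*(5 + 5)*(-1/1)*47)/(-95422) = (-310*(-1*1)*47)*(-1/95422) = (-310*(-1)*47)*(-1/95422) = (-31*(-10)*47)*(-1/95422) = (310*47)*(-1/95422) = 14570*(-1/95422) = -7285/47711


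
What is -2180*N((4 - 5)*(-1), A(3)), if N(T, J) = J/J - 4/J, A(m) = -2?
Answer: -6540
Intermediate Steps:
N(T, J) = 1 - 4/J
-2180*N((4 - 5)*(-1), A(3)) = -2180*(-4 - 2)/(-2) = -(-1090)*(-6) = -2180*3 = -6540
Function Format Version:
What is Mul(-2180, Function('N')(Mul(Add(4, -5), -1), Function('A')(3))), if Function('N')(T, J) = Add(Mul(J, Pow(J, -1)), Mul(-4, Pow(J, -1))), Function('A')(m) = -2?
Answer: -6540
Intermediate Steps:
Function('N')(T, J) = Add(1, Mul(-4, Pow(J, -1)))
Mul(-2180, Function('N')(Mul(Add(4, -5), -1), Function('A')(3))) = Mul(-2180, Mul(Pow(-2, -1), Add(-4, -2))) = Mul(-2180, Mul(Rational(-1, 2), -6)) = Mul(-2180, 3) = -6540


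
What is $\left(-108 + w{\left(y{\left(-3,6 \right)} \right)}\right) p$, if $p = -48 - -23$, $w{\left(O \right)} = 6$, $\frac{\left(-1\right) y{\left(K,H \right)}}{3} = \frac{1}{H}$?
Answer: $2550$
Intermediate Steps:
$y{\left(K,H \right)} = - \frac{3}{H}$
$p = -25$ ($p = -48 + 23 = -25$)
$\left(-108 + w{\left(y{\left(-3,6 \right)} \right)}\right) p = \left(-108 + 6\right) \left(-25\right) = \left(-102\right) \left(-25\right) = 2550$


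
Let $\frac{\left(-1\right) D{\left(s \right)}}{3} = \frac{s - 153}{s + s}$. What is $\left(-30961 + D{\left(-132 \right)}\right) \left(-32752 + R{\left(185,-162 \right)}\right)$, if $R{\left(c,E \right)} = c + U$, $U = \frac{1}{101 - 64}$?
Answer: $\frac{1641693959117}{1628} \approx 1.0084 \cdot 10^{9}$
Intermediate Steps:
$D{\left(s \right)} = - \frac{3 \left(-153 + s\right)}{2 s}$ ($D{\left(s \right)} = - 3 \frac{s - 153}{s + s} = - 3 \frac{-153 + s}{2 s} = - \frac{3 \left(-153 + s\right)}{2 s}$)
$U = \frac{1}{37} \approx 0.027027$
$R{\left(c,E \right)} = \frac{1}{37} + c$ ($R{\left(c,E \right)} = c + \frac{1}{37} = \frac{1}{37} + c$)
$\left(-30961 + D{\left(-132 \right)}\right) \left(-32752 + R{\left(185,-162 \right)}\right) = \left(-30961 + \frac{3 \left(153 - -132\right)}{2 \left(-132\right)}\right) \left(-32752 + \left(\frac{1}{37} + 185\right)\right) = \left(-30961 + \frac{3}{2} \left(- \frac{1}{132}\right) \left(153 + 132\right)\right) \left(-32752 + \frac{6846}{37}\right) = \left(-30961 + \frac{3}{2} \left(- \frac{1}{132}\right) 285\right) \left(- \frac{1204978}{37}\right) = \left(-30961 - \frac{285}{88}\right) \left(- \frac{1204978}{37}\right) = \left(- \frac{2724853}{88}\right) \left(- \frac{1204978}{37}\right) = \frac{1641693959117}{1628}$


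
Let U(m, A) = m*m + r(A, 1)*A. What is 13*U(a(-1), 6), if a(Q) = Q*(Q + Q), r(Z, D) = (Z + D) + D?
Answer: 676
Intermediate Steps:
r(Z, D) = Z + 2*D (r(Z, D) = (D + Z) + D = Z + 2*D)
a(Q) = 2*Q² (a(Q) = Q*(2*Q) = 2*Q²)
U(m, A) = m² + A*(2 + A) (U(m, A) = m*m + (A + 2*1)*A = m² + (A + 2)*A = m² + (2 + A)*A = m² + A*(2 + A))
13*U(a(-1), 6) = 13*((2*(-1)²)² + 6*(2 + 6)) = 13*((2*1)² + 6*8) = 13*(2² + 48) = 13*(4 + 48) = 13*52 = 676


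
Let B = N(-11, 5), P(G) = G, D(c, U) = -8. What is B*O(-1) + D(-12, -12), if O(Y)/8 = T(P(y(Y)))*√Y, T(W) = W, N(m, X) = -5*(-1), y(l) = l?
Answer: -8 - 40*I ≈ -8.0 - 40.0*I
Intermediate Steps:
N(m, X) = 5
B = 5
O(Y) = 8*Y^(3/2) (O(Y) = 8*(Y*√Y) = 8*Y^(3/2))
B*O(-1) + D(-12, -12) = 5*(8*(-1)^(3/2)) - 8 = 5*(8*(-I)) - 8 = 5*(-8*I) - 8 = -40*I - 8 = -8 - 40*I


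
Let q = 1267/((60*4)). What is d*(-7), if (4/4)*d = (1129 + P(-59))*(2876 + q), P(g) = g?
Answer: -517938743/24 ≈ -2.1581e+7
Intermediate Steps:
q = 1267/240 ≈ 5.2792
d = 73991249/24 (d = (1129 - 59)*(2876 + 1267/240) = 1070*(691507/240) = 73991249/24 ≈ 3.0830e+6)
d*(-7) = (73991249/24)*(-7) = -517938743/24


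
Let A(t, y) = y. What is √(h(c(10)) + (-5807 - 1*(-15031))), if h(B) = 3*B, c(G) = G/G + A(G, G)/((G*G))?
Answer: √922730/10 ≈ 96.059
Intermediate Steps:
c(G) = 1 + 1/G (c(G) = G/G + G/((G*G)) = 1 + G/(G²) = 1 + G/G² = 1 + 1/G)
√(h(c(10)) + (-5807 - 1*(-15031))) = √(3*((1 + 10)/10) + (-5807 - 1*(-15031))) = √(3*((⅒)*11) + (-5807 + 15031)) = √(3*(11/10) + 9224) = √(33/10 + 9224) = √(92273/10) = √922730/10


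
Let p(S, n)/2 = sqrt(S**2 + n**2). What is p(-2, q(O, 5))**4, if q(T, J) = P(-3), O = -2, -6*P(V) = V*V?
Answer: 625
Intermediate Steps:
P(V) = -V**2/6 (P(V) = -V*V/6 = -V**2/6)
q(T, J) = -3/2 (q(T, J) = -1/6*(-3)**2 = -1/6*9 = -3/2)
p(S, n) = 2*sqrt(S**2 + n**2)
p(-2, q(O, 5))**4 = (2*sqrt((-2)**2 + (-3/2)**2))**4 = (2*sqrt(4 + 9/4))**4 = (2*sqrt(25/4))**4 = (2*(5/2))**4 = 5**4 = 625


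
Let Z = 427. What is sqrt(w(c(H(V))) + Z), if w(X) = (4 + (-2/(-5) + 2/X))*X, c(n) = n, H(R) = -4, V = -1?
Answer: 11*sqrt(85)/5 ≈ 20.283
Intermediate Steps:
w(X) = X*(22/5 + 2/X) (w(X) = (4 + (-2*(-1/5) + 2/X))*X = (4 + (2/5 + 2/X))*X = (22/5 + 2/X)*X = X*(22/5 + 2/X))
sqrt(w(c(H(V))) + Z) = sqrt((2 + (22/5)*(-4)) + 427) = sqrt((2 - 88/5) + 427) = sqrt(-78/5 + 427) = sqrt(2057/5) = 11*sqrt(85)/5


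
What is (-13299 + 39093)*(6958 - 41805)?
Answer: -898843518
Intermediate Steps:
(-13299 + 39093)*(6958 - 41805) = 25794*(-34847) = -898843518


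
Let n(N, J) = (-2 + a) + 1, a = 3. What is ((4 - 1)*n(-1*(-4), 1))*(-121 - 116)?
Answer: -1422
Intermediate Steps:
n(N, J) = 2 (n(N, J) = (-2 + 3) + 1 = 1 + 1 = 2)
((4 - 1)*n(-1*(-4), 1))*(-121 - 116) = ((4 - 1)*2)*(-121 - 116) = (3*2)*(-237) = 6*(-237) = -1422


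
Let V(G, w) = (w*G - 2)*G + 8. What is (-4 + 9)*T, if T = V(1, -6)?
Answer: 0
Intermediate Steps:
V(G, w) = 8 + G*(-2 + G*w) (V(G, w) = (G*w - 2)*G + 8 = (-2 + G*w)*G + 8 = G*(-2 + G*w) + 8 = 8 + G*(-2 + G*w))
T = 0 (T = 8 - 2*1 - 6*1² = 8 - 2 - 6*1 = 8 - 2 - 6 = 0)
(-4 + 9)*T = (-4 + 9)*0 = 5*0 = 0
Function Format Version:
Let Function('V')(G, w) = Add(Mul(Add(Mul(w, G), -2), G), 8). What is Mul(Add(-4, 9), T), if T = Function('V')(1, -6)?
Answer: 0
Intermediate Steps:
Function('V')(G, w) = Add(8, Mul(G, Add(-2, Mul(G, w)))) (Function('V')(G, w) = Add(Mul(Add(Mul(G, w), -2), G), 8) = Add(Mul(Add(-2, Mul(G, w)), G), 8) = Add(Mul(G, Add(-2, Mul(G, w))), 8) = Add(8, Mul(G, Add(-2, Mul(G, w)))))
T = 0 (T = Add(8, Mul(-2, 1), Mul(-6, Pow(1, 2))) = Add(8, -2, Mul(-6, 1)) = Add(8, -2, -6) = 0)
Mul(Add(-4, 9), T) = Mul(Add(-4, 9), 0) = Mul(5, 0) = 0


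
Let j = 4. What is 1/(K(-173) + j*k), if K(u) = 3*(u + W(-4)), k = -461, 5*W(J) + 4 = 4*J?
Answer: -1/2375 ≈ -0.00042105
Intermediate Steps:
W(J) = -⅘ + 4*J/5 (W(J) = -⅘ + (4*J)/5 = -⅘ + 4*J/5)
K(u) = -12 + 3*u (K(u) = 3*(u + (-⅘ + (⅘)*(-4))) = 3*(u + (-⅘ - 16/5)) = 3*(u - 4) = 3*(-4 + u) = -12 + 3*u)
1/(K(-173) + j*k) = 1/((-12 + 3*(-173)) + 4*(-461)) = 1/((-12 - 519) - 1844) = 1/(-531 - 1844) = 1/(-2375) = -1/2375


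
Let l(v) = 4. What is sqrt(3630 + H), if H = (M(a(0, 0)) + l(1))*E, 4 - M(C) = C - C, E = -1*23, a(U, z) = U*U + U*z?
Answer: sqrt(3446) ≈ 58.703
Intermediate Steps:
a(U, z) = U**2 + U*z
E = -23
M(C) = 4 (M(C) = 4 - (C - C) = 4 - 1*0 = 4 + 0 = 4)
H = -184 (H = (4 + 4)*(-23) = 8*(-23) = -184)
sqrt(3630 + H) = sqrt(3630 - 184) = sqrt(3446)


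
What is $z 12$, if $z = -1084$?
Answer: $-13008$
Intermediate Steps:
$z 12 = \left(-1084\right) 12 = -13008$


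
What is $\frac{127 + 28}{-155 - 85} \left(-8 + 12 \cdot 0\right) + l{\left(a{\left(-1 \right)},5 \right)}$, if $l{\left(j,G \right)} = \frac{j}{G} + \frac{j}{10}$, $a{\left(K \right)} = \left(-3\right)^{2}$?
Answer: $\frac{118}{15} \approx 7.8667$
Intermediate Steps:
$a{\left(K \right)} = 9$
$l{\left(j,G \right)} = \frac{j}{10} + \frac{j}{G}$ ($l{\left(j,G \right)} = \frac{j}{G} + j \frac{1}{10} = \frac{j}{G} + \frac{j}{10} = \frac{j}{10} + \frac{j}{G}$)
$\frac{127 + 28}{-155 - 85} \left(-8 + 12 \cdot 0\right) + l{\left(a{\left(-1 \right)},5 \right)} = \frac{127 + 28}{-155 - 85} \left(-8 + 12 \cdot 0\right) + \left(\frac{1}{10} \cdot 9 + \frac{9}{5}\right) = \frac{155}{-240} \left(-8 + 0\right) + \left(\frac{9}{10} + 9 \cdot \frac{1}{5}\right) = 155 \left(- \frac{1}{240}\right) \left(-8\right) + \left(\frac{9}{10} + \frac{9}{5}\right) = \left(- \frac{31}{48}\right) \left(-8\right) + \frac{27}{10} = \frac{31}{6} + \frac{27}{10} = \frac{118}{15}$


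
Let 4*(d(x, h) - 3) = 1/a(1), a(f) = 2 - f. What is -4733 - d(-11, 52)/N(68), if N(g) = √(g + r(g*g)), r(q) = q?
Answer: -4733 - 13*√1173/9384 ≈ -4733.0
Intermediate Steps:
N(g) = √(g + g²) (N(g) = √(g + g*g) = √(g + g²))
d(x, h) = 13/4 (d(x, h) = 3 + 1/(4*(2 - 1*1)) = 3 + 1/(4*(2 - 1)) = 3 + (¼)/1 = 3 + (¼)*1 = 3 + ¼ = 13/4)
-4733 - d(-11, 52)/N(68) = -4733 - 13/(4*(√(68*(1 + 68)))) = -4733 - 13/(4*(√(68*69))) = -4733 - 13/(4*(√4692)) = -4733 - 13/(4*(2*√1173)) = -4733 - 13*√1173/2346/4 = -4733 - 13*√1173/9384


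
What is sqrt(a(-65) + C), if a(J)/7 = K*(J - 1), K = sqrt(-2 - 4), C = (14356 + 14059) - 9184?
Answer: sqrt(19231 - 462*I*sqrt(6)) ≈ 138.74 - 4.0785*I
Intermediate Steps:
C = 19231 (C = 28415 - 9184 = 19231)
K = I*sqrt(6) (K = sqrt(-6) = I*sqrt(6) ≈ 2.4495*I)
a(J) = 7*I*sqrt(6)*(-1 + J) (a(J) = 7*((I*sqrt(6))*(J - 1)) = 7*((I*sqrt(6))*(-1 + J)) = 7*(I*sqrt(6)*(-1 + J)) = 7*I*sqrt(6)*(-1 + J))
sqrt(a(-65) + C) = sqrt(7*I*sqrt(6)*(-1 - 65) + 19231) = sqrt(7*I*sqrt(6)*(-66) + 19231) = sqrt(-462*I*sqrt(6) + 19231) = sqrt(19231 - 462*I*sqrt(6))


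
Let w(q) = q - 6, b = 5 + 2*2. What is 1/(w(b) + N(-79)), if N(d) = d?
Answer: -1/76 ≈ -0.013158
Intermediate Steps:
b = 9 (b = 5 + 4 = 9)
w(q) = -6 + q
1/(w(b) + N(-79)) = 1/((-6 + 9) - 79) = 1/(3 - 79) = 1/(-76) = -1/76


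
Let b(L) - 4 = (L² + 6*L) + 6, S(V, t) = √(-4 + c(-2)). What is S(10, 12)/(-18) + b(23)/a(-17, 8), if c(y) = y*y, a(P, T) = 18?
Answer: 677/18 ≈ 37.611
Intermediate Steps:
c(y) = y²
S(V, t) = 0 (S(V, t) = √(-4 + (-2)²) = √(-4 + 4) = √0 = 0)
b(L) = 10 + L² + 6*L (b(L) = 4 + ((L² + 6*L) + 6) = 4 + (6 + L² + 6*L) = 10 + L² + 6*L)
S(10, 12)/(-18) + b(23)/a(-17, 8) = 0/(-18) + (10 + 23² + 6*23)/18 = 0*(-1/18) + (10 + 529 + 138)*(1/18) = 0 + 677*(1/18) = 0 + 677/18 = 677/18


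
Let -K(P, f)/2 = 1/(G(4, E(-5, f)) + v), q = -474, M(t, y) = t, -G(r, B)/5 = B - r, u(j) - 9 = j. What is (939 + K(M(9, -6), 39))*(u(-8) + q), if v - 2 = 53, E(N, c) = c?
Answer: -26649293/60 ≈ -4.4416e+5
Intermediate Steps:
u(j) = 9 + j
G(r, B) = -5*B + 5*r (G(r, B) = -5*(B - r) = -5*B + 5*r)
v = 55 (v = 2 + 53 = 55)
K(P, f) = -2/(75 - 5*f) (K(P, f) = -2/((-5*f + 5*4) + 55) = -2/((-5*f + 20) + 55) = -2/((20 - 5*f) + 55) = -2/(75 - 5*f))
(939 + K(M(9, -6), 39))*(u(-8) + q) = (939 + 2/(5*(-15 + 39)))*((9 - 8) - 474) = (939 + (⅖)/24)*(1 - 474) = (939 + (⅖)*(1/24))*(-473) = (939 + 1/60)*(-473) = (56341/60)*(-473) = -26649293/60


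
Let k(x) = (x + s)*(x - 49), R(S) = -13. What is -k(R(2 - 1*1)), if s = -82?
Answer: -5890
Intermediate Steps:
k(x) = (-82 + x)*(-49 + x) (k(x) = (x - 82)*(x - 49) = (-82 + x)*(-49 + x))
-k(R(2 - 1*1)) = -(4018 + (-13)² - 131*(-13)) = -(4018 + 169 + 1703) = -1*5890 = -5890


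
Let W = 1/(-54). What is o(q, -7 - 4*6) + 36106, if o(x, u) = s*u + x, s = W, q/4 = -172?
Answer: 1912603/54 ≈ 35419.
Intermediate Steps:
q = -688 (q = 4*(-172) = -688)
W = -1/54 ≈ -0.018519
s = -1/54 ≈ -0.018519
o(x, u) = x - u/54 (o(x, u) = -u/54 + x = x - u/54)
o(q, -7 - 4*6) + 36106 = (-688 - (-7 - 4*6)/54) + 36106 = (-688 - (-7 - 24)/54) + 36106 = (-688 - 1/54*(-31)) + 36106 = (-688 + 31/54) + 36106 = -37121/54 + 36106 = 1912603/54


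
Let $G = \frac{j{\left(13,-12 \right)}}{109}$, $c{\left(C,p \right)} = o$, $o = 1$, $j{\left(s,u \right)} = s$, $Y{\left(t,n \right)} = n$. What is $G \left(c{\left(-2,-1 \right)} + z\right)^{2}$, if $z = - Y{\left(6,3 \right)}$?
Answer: $\frac{52}{109} \approx 0.47706$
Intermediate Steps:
$z = -3$ ($z = \left(-1\right) 3 = -3$)
$c{\left(C,p \right)} = 1$
$G = \frac{13}{109} \approx 0.11927$
$G \left(c{\left(-2,-1 \right)} + z\right)^{2} = \frac{13 \left(1 - 3\right)^{2}}{109} = \frac{13 \left(-2\right)^{2}}{109} = \frac{13}{109} \cdot 4 = \frac{52}{109}$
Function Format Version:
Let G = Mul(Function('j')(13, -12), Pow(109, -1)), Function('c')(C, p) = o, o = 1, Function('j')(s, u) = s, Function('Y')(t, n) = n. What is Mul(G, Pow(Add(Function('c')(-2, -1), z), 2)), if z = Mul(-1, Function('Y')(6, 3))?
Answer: Rational(52, 109) ≈ 0.47706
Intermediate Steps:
z = -3 (z = Mul(-1, 3) = -3)
Function('c')(C, p) = 1
G = Rational(13, 109) (G = Mul(13, Pow(109, -1)) = Mul(13, Rational(1, 109)) = Rational(13, 109) ≈ 0.11927)
Mul(G, Pow(Add(Function('c')(-2, -1), z), 2)) = Mul(Rational(13, 109), Pow(Add(1, -3), 2)) = Mul(Rational(13, 109), Pow(-2, 2)) = Mul(Rational(13, 109), 4) = Rational(52, 109)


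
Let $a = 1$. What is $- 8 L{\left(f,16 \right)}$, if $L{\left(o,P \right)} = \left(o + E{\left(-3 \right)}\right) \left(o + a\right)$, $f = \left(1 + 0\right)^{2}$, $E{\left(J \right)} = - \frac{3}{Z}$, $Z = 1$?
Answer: $32$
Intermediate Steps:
$E{\left(J \right)} = -3$ ($E{\left(J \right)} = - \frac{3}{1} = \left(-3\right) 1 = -3$)
$f = 1$ ($f = 1^{2} = 1$)
$L{\left(o,P \right)} = \left(1 + o\right) \left(-3 + o\right)$ ($L{\left(o,P \right)} = \left(o - 3\right) \left(o + 1\right) = \left(-3 + o\right) \left(1 + o\right) = \left(1 + o\right) \left(-3 + o\right)$)
$- 8 L{\left(f,16 \right)} = - 8 \left(-3 + 1^{2} - 2\right) = - 8 \left(-3 + 1 - 2\right) = \left(-8\right) \left(-4\right) = 32$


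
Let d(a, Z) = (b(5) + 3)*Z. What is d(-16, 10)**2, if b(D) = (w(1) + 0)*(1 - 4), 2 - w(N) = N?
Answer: 0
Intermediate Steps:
w(N) = 2 - N
b(D) = -3 (b(D) = ((2 - 1*1) + 0)*(1 - 4) = ((2 - 1) + 0)*(-3) = (1 + 0)*(-3) = 1*(-3) = -3)
d(a, Z) = 0 (d(a, Z) = (-3 + 3)*Z = 0*Z = 0)
d(-16, 10)**2 = 0**2 = 0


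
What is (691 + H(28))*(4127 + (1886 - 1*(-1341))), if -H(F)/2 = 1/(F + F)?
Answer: 71138919/14 ≈ 5.0814e+6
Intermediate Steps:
H(F) = -1/F (H(F) = -2/(F + F) = -2*1/(2*F) = -1/F)
(691 + H(28))*(4127 + (1886 - 1*(-1341))) = (691 - 1/28)*(4127 + (1886 - 1*(-1341))) = (691 - 1*1/28)*(4127 + (1886 + 1341)) = (691 - 1/28)*(4127 + 3227) = (19347/28)*7354 = 71138919/14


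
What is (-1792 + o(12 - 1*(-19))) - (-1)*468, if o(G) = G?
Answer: -1293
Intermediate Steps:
(-1792 + o(12 - 1*(-19))) - (-1)*468 = (-1792 + (12 - 1*(-19))) - (-1)*468 = (-1792 + (12 + 19)) - 1*(-468) = (-1792 + 31) + 468 = -1761 + 468 = -1293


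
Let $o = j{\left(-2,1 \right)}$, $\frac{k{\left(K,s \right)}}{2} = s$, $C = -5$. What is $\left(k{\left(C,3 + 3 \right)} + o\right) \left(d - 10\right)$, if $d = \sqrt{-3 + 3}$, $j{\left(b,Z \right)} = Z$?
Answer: $-130$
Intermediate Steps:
$d = 0$ ($d = \sqrt{0} = 0$)
$k{\left(K,s \right)} = 2 s$
$o = 1$
$\left(k{\left(C,3 + 3 \right)} + o\right) \left(d - 10\right) = \left(2 \left(3 + 3\right) + 1\right) \left(0 - 10\right) = \left(2 \cdot 6 + 1\right) \left(-10\right) = \left(12 + 1\right) \left(-10\right) = 13 \left(-10\right) = -130$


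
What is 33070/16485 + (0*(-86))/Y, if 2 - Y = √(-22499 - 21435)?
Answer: 6614/3297 ≈ 2.0061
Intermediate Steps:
Y = 2 - I*√43934 (Y = 2 - √(-22499 - 21435) = 2 - √(-43934) = 2 - I*√43934 ≈ 2.0 - 209.6*I)
33070/16485 + (0*(-86))/Y = 33070/16485 + (0*(-86))/(2 - I*√43934) = 33070*(1/16485) + 0/(2 - I*√43934) = 6614/3297 + 0 = 6614/3297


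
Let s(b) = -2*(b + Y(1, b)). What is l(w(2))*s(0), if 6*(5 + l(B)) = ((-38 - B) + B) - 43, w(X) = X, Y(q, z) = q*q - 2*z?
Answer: 37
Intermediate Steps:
Y(q, z) = q² - 2*z
s(b) = -2 + 2*b (s(b) = -2*(b + (1² - 2*b)) = -2*(b + (1 - 2*b)) = -2*(1 - b) = -2 + 2*b)
l(B) = -37/2 (l(B) = -5 + (((-38 - B) + B) - 43)/6 = -5 + (-38 - 43)/6 = -5 + (⅙)*(-81) = -5 - 27/2 = -37/2)
l(w(2))*s(0) = -37*(-2 + 2*0)/2 = -37*(-2 + 0)/2 = -37/2*(-2) = 37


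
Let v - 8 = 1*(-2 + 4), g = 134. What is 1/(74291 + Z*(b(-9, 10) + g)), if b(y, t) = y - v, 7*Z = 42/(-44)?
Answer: 22/1634057 ≈ 1.3463e-5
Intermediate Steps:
v = 10 (v = 8 + 1*(-2 + 4) = 8 + 1*2 = 8 + 2 = 10)
Z = -3/22 (Z = (42/(-44))/7 = (42*(-1/44))/7 = (1/7)*(-21/22) = -3/22 ≈ -0.13636)
b(y, t) = -10 + y (b(y, t) = y - 1*10 = y - 10 = -10 + y)
1/(74291 + Z*(b(-9, 10) + g)) = 1/(74291 - 3*((-10 - 9) + 134)/22) = 1/(74291 - 3*(-19 + 134)/22) = 1/(74291 - 3/22*115) = 1/(74291 - 345/22) = 1/(1634057/22) = 22/1634057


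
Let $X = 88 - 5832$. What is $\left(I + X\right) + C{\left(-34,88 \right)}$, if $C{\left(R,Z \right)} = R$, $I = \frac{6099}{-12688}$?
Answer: $- \frac{73317363}{12688} \approx -5778.5$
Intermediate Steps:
$X = -5744$ ($X = 88 - 5832 = -5744$)
$I = - \frac{6099}{12688}$ ($I = 6099 \left(- \frac{1}{12688}\right) = - \frac{6099}{12688} \approx -0.48069$)
$\left(I + X\right) + C{\left(-34,88 \right)} = \left(- \frac{6099}{12688} - 5744\right) - 34 = - \frac{72885971}{12688} - 34 = - \frac{73317363}{12688}$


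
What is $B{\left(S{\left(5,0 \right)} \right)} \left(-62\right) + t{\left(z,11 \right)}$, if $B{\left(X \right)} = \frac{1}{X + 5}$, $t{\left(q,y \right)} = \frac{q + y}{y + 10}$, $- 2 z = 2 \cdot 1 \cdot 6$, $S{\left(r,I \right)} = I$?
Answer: $- \frac{1277}{105} \approx -12.162$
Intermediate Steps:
$z = -6$ ($z = - \frac{2 \cdot 1 \cdot 6}{2} = - \frac{2 \cdot 6}{2} = \left(- \frac{1}{2}\right) 12 = -6$)
$t{\left(q,y \right)} = \frac{q + y}{10 + y}$
$B{\left(X \right)} = \frac{1}{5 + X}$
$B{\left(S{\left(5,0 \right)} \right)} \left(-62\right) + t{\left(z,11 \right)} = \frac{1}{5 + 0} \left(-62\right) + \frac{-6 + 11}{10 + 11} = \frac{1}{5} \left(-62\right) + \frac{1}{21} \cdot 5 = - \frac{62}{5} + \frac{5}{21} = - \frac{1277}{105}$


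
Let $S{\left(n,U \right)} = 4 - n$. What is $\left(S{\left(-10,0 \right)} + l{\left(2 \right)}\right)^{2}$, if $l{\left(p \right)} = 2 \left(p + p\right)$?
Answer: $484$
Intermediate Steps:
$l{\left(p \right)} = 4 p$ ($l{\left(p \right)} = 2 \cdot 2 p = 4 p$)
$\left(S{\left(-10,0 \right)} + l{\left(2 \right)}\right)^{2} = \left(\left(4 - -10\right) + 4 \cdot 2\right)^{2} = \left(\left(4 + 10\right) + 8\right)^{2} = \left(14 + 8\right)^{2} = 22^{2} = 484$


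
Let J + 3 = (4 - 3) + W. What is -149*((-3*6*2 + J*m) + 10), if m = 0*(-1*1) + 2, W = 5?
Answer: 2980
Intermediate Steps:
J = 3 (J = -3 + ((4 - 3) + 5) = -3 + (1 + 5) = -3 + 6 = 3)
m = 2 (m = 0*(-1) + 2 = 0 + 2 = 2)
-149*((-3*6*2 + J*m) + 10) = -149*((-3*6*2 + 3*2) + 10) = -149*((-18*2 + 6) + 10) = -149*((-36 + 6) + 10) = -149*(-30 + 10) = -149*(-20) = 2980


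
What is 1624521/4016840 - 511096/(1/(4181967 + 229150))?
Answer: -9055982868567642359/4016840 ≈ -2.2545e+12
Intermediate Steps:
1624521/4016840 - 511096/(1/(4181967 + 229150)) = 1624521*(1/4016840) - 511096/(1/4411117) = 1624521/4016840 - 511096/1/4411117 = 1624521/4016840 - 511096*4411117 = 1624521/4016840 - 2254504254232 = -9055982868567642359/4016840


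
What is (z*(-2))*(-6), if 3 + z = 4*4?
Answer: 156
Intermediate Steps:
z = 13 (z = -3 + 4*4 = -3 + 16 = 13)
(z*(-2))*(-6) = (13*(-2))*(-6) = -26*(-6) = 156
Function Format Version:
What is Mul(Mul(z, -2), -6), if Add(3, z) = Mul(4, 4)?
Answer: 156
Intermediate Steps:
z = 13 (z = Add(-3, Mul(4, 4)) = Add(-3, 16) = 13)
Mul(Mul(z, -2), -6) = Mul(Mul(13, -2), -6) = Mul(-26, -6) = 156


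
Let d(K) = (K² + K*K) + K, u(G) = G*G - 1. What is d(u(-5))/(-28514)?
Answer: -588/14257 ≈ -0.041243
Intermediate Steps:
u(G) = -1 + G² (u(G) = G² - 1 = -1 + G²)
d(K) = K + 2*K² (d(K) = (K² + K²) + K = 2*K² + K = K + 2*K²)
d(u(-5))/(-28514) = ((-1 + (-5)²)*(1 + 2*(-1 + (-5)²)))/(-28514) = ((-1 + 25)*(1 + 2*(-1 + 25)))*(-1/28514) = (24*(1 + 2*24))*(-1/28514) = (24*(1 + 48))*(-1/28514) = (24*49)*(-1/28514) = 1176*(-1/28514) = -588/14257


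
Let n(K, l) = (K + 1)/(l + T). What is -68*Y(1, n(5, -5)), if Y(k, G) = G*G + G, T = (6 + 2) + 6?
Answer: -680/9 ≈ -75.556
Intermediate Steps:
T = 14 (T = 8 + 6 = 14)
n(K, l) = (1 + K)/(14 + l) (n(K, l) = (K + 1)/(l + 14) = (1 + K)/(14 + l))
Y(k, G) = G + G**2 (Y(k, G) = G**2 + G = G + G**2)
-68*Y(1, n(5, -5)) = -68*(1 + 5)/(14 - 5)*(1 + (1 + 5)/(14 - 5)) = -68*6/9*(1 + 6/9) = -68*(1/9)*6*(1 + (1/9)*6) = -136*(1 + 2/3)/3 = -136*5/(3*3) = -68*10/9 = -680/9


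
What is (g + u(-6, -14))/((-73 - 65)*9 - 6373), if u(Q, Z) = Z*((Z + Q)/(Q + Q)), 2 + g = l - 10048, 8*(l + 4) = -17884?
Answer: 73877/45690 ≈ 1.6169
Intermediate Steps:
l = -4479/2 (l = -4 + (1/8)*(-17884) = -4 - 4471/2 = -4479/2 ≈ -2239.5)
g = -24579/2 (g = -2 + (-4479/2 - 10048) = -2 - 24575/2 = -24579/2 ≈ -12290.)
u(Q, Z) = Z*(Q + Z)/(2*Q) (u(Q, Z) = Z*((Q + Z)/((2*Q))) = Z*((Q + Z)*(1/(2*Q))) = Z*((Q + Z)/(2*Q)) = Z*(Q + Z)/(2*Q))
(g + u(-6, -14))/((-73 - 65)*9 - 6373) = (-24579/2 + (1/2)*(-14)*(-6 - 14)/(-6))/((-73 - 65)*9 - 6373) = (-24579/2 + (1/2)*(-14)*(-1/6)*(-20))/(-138*9 - 6373) = (-24579/2 - 70/3)/(-1242 - 6373) = -73877/6/(-7615) = -73877/6*(-1/7615) = 73877/45690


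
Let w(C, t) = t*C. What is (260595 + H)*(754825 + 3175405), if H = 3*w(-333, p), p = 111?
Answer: 588379012380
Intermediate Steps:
w(C, t) = C*t
H = -110889 (H = 3*(-333*111) = 3*(-36963) = -110889)
(260595 + H)*(754825 + 3175405) = (260595 - 110889)*(754825 + 3175405) = 149706*3930230 = 588379012380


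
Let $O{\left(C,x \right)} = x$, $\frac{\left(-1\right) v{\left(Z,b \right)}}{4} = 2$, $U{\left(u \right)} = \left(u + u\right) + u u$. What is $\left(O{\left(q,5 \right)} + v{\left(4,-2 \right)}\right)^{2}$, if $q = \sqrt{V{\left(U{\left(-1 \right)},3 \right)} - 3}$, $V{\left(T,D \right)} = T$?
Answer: $9$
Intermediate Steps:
$U{\left(u \right)} = u^{2} + 2 u$ ($U{\left(u \right)} = 2 u + u^{2} = u^{2} + 2 u$)
$v{\left(Z,b \right)} = -8$ ($v{\left(Z,b \right)} = \left(-4\right) 2 = -8$)
$q = 2 i$ ($q = \sqrt{- (2 - 1) - 3} = \sqrt{\left(-1\right) 1 - 3} = \sqrt{-1 - 3} = \sqrt{-4} = 2 i \approx 2.0 i$)
$\left(O{\left(q,5 \right)} + v{\left(4,-2 \right)}\right)^{2} = \left(5 - 8\right)^{2} = \left(-3\right)^{2} = 9$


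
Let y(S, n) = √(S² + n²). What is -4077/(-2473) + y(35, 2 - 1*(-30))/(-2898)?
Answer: 4077/2473 - √2249/2898 ≈ 1.6322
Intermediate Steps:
-4077/(-2473) + y(35, 2 - 1*(-30))/(-2898) = -4077/(-2473) + √(35² + (2 - 1*(-30))²)/(-2898) = -4077*(-1/2473) + √(1225 + (2 + 30)²)*(-1/2898) = 4077/2473 + √(1225 + 32²)*(-1/2898) = 4077/2473 + √(1225 + 1024)*(-1/2898) = 4077/2473 + √2249*(-1/2898) = 4077/2473 - √2249/2898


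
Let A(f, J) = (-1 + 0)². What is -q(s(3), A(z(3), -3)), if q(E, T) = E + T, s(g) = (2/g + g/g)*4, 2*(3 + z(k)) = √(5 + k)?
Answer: -23/3 ≈ -7.6667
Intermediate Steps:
z(k) = -3 + √(5 + k)/2
A(f, J) = 1 (A(f, J) = (-1)² = 1)
s(g) = 4 + 8/g (s(g) = (2/g + 1)*4 = (1 + 2/g)*4 = 4 + 8/g)
-q(s(3), A(z(3), -3)) = -((4 + 8/3) + 1) = -(20/3 + 1) = -1*23/3 = -23/3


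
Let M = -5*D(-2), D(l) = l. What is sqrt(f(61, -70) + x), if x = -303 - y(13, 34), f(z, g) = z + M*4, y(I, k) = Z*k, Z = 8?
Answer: I*sqrt(474) ≈ 21.772*I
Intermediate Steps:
y(I, k) = 8*k
M = 10 (M = -5*(-2) = 10)
f(z, g) = 40 + z (f(z, g) = z + 10*4 = z + 40 = 40 + z)
x = -575 (x = -303 - 8*34 = -303 - 1*272 = -303 - 272 = -575)
sqrt(f(61, -70) + x) = sqrt((40 + 61) - 575) = sqrt(101 - 575) = sqrt(-474) = I*sqrt(474)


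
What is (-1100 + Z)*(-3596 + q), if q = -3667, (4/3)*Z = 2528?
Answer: -5781348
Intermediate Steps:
Z = 1896 (Z = (¾)*2528 = 1896)
(-1100 + Z)*(-3596 + q) = (-1100 + 1896)*(-3596 - 3667) = 796*(-7263) = -5781348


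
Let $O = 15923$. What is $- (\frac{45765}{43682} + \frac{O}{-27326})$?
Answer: $- \frac{138756476}{298413583} \approx -0.46498$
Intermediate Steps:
$- (\frac{45765}{43682} + \frac{O}{-27326}) = - (\frac{45765}{43682} + \frac{15923}{-27326}) = - (45765 \cdot \frac{1}{43682} + 15923 \left(- \frac{1}{27326}\right)) = - (\frac{45765}{43682} - \frac{15923}{27326}) = \left(-1\right) \frac{138756476}{298413583} = - \frac{138756476}{298413583}$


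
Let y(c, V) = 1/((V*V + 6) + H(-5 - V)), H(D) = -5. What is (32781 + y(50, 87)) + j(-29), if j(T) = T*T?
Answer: 254518541/7570 ≈ 33622.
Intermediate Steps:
j(T) = T**2
y(c, V) = 1/(1 + V**2) (y(c, V) = 1/((V*V + 6) - 5) = 1/((V**2 + 6) - 5) = 1/((6 + V**2) - 5) = 1/(1 + V**2))
(32781 + y(50, 87)) + j(-29) = (32781 + 1/(1 + 87**2)) + (-29)**2 = (32781 + 1/(1 + 7569)) + 841 = (32781 + 1/7570) + 841 = 248152171/7570 + 841 = 254518541/7570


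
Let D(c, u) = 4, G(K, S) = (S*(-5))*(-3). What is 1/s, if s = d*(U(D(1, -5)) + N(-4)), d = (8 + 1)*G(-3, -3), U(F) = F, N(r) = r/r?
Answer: -1/2025 ≈ -0.00049383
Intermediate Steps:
N(r) = 1
G(K, S) = 15*S (G(K, S) = -5*S*(-3) = 15*S)
d = -405 (d = (8 + 1)*(15*(-3)) = 9*(-45) = -405)
s = -2025 (s = -405*(4 + 1) = -405*5 = -2025)
1/s = 1/(-2025) = -1/2025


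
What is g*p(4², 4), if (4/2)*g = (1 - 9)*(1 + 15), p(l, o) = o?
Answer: -256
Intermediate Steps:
g = -64 (g = ((1 - 9)*(1 + 15))/2 = (-8*16)/2 = (½)*(-128) = -64)
g*p(4², 4) = -64*4 = -256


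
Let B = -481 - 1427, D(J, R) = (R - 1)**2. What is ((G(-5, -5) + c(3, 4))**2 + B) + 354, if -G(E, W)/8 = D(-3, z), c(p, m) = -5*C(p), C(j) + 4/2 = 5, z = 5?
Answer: 18895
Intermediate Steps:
C(j) = 3 (C(j) = -2 + 5 = 3)
D(J, R) = (-1 + R)**2
c(p, m) = -15 (c(p, m) = -5*3 = -15)
G(E, W) = -128 (G(E, W) = -8*(-1 + 5)**2 = -8*4**2 = -8*16 = -128)
B = -1908
((G(-5, -5) + c(3, 4))**2 + B) + 354 = ((-128 - 15)**2 - 1908) + 354 = ((-143)**2 - 1908) + 354 = (20449 - 1908) + 354 = 18541 + 354 = 18895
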